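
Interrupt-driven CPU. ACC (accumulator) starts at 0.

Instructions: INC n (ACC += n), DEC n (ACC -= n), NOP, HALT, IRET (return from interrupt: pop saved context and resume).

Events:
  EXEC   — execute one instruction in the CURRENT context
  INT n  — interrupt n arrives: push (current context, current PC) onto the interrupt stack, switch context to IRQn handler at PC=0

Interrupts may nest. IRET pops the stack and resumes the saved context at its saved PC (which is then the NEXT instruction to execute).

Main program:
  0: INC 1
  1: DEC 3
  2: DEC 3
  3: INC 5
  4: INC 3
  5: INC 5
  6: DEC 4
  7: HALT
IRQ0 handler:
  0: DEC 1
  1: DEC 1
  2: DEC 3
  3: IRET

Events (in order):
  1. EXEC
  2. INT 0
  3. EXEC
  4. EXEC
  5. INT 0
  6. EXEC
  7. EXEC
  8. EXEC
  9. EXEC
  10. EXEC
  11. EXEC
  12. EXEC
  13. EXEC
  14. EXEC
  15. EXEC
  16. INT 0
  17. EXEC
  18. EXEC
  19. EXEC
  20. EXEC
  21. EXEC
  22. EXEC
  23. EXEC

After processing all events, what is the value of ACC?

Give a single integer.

Event 1 (EXEC): [MAIN] PC=0: INC 1 -> ACC=1
Event 2 (INT 0): INT 0 arrives: push (MAIN, PC=1), enter IRQ0 at PC=0 (depth now 1)
Event 3 (EXEC): [IRQ0] PC=0: DEC 1 -> ACC=0
Event 4 (EXEC): [IRQ0] PC=1: DEC 1 -> ACC=-1
Event 5 (INT 0): INT 0 arrives: push (IRQ0, PC=2), enter IRQ0 at PC=0 (depth now 2)
Event 6 (EXEC): [IRQ0] PC=0: DEC 1 -> ACC=-2
Event 7 (EXEC): [IRQ0] PC=1: DEC 1 -> ACC=-3
Event 8 (EXEC): [IRQ0] PC=2: DEC 3 -> ACC=-6
Event 9 (EXEC): [IRQ0] PC=3: IRET -> resume IRQ0 at PC=2 (depth now 1)
Event 10 (EXEC): [IRQ0] PC=2: DEC 3 -> ACC=-9
Event 11 (EXEC): [IRQ0] PC=3: IRET -> resume MAIN at PC=1 (depth now 0)
Event 12 (EXEC): [MAIN] PC=1: DEC 3 -> ACC=-12
Event 13 (EXEC): [MAIN] PC=2: DEC 3 -> ACC=-15
Event 14 (EXEC): [MAIN] PC=3: INC 5 -> ACC=-10
Event 15 (EXEC): [MAIN] PC=4: INC 3 -> ACC=-7
Event 16 (INT 0): INT 0 arrives: push (MAIN, PC=5), enter IRQ0 at PC=0 (depth now 1)
Event 17 (EXEC): [IRQ0] PC=0: DEC 1 -> ACC=-8
Event 18 (EXEC): [IRQ0] PC=1: DEC 1 -> ACC=-9
Event 19 (EXEC): [IRQ0] PC=2: DEC 3 -> ACC=-12
Event 20 (EXEC): [IRQ0] PC=3: IRET -> resume MAIN at PC=5 (depth now 0)
Event 21 (EXEC): [MAIN] PC=5: INC 5 -> ACC=-7
Event 22 (EXEC): [MAIN] PC=6: DEC 4 -> ACC=-11
Event 23 (EXEC): [MAIN] PC=7: HALT

Answer: -11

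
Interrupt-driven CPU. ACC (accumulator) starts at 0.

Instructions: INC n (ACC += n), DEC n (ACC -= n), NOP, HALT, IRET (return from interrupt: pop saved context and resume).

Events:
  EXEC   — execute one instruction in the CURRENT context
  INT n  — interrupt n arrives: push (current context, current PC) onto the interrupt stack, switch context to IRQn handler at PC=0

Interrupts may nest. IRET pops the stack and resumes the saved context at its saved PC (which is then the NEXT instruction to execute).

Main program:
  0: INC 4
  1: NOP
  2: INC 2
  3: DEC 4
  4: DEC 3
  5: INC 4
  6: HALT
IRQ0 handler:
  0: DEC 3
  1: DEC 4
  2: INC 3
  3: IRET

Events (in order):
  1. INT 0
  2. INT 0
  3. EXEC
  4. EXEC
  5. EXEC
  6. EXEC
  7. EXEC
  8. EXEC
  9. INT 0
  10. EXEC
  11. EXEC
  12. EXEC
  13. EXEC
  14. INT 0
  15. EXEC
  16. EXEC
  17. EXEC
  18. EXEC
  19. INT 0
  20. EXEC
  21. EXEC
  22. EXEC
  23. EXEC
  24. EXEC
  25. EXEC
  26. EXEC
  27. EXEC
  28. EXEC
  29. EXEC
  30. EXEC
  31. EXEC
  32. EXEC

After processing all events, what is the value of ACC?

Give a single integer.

Event 1 (INT 0): INT 0 arrives: push (MAIN, PC=0), enter IRQ0 at PC=0 (depth now 1)
Event 2 (INT 0): INT 0 arrives: push (IRQ0, PC=0), enter IRQ0 at PC=0 (depth now 2)
Event 3 (EXEC): [IRQ0] PC=0: DEC 3 -> ACC=-3
Event 4 (EXEC): [IRQ0] PC=1: DEC 4 -> ACC=-7
Event 5 (EXEC): [IRQ0] PC=2: INC 3 -> ACC=-4
Event 6 (EXEC): [IRQ0] PC=3: IRET -> resume IRQ0 at PC=0 (depth now 1)
Event 7 (EXEC): [IRQ0] PC=0: DEC 3 -> ACC=-7
Event 8 (EXEC): [IRQ0] PC=1: DEC 4 -> ACC=-11
Event 9 (INT 0): INT 0 arrives: push (IRQ0, PC=2), enter IRQ0 at PC=0 (depth now 2)
Event 10 (EXEC): [IRQ0] PC=0: DEC 3 -> ACC=-14
Event 11 (EXEC): [IRQ0] PC=1: DEC 4 -> ACC=-18
Event 12 (EXEC): [IRQ0] PC=2: INC 3 -> ACC=-15
Event 13 (EXEC): [IRQ0] PC=3: IRET -> resume IRQ0 at PC=2 (depth now 1)
Event 14 (INT 0): INT 0 arrives: push (IRQ0, PC=2), enter IRQ0 at PC=0 (depth now 2)
Event 15 (EXEC): [IRQ0] PC=0: DEC 3 -> ACC=-18
Event 16 (EXEC): [IRQ0] PC=1: DEC 4 -> ACC=-22
Event 17 (EXEC): [IRQ0] PC=2: INC 3 -> ACC=-19
Event 18 (EXEC): [IRQ0] PC=3: IRET -> resume IRQ0 at PC=2 (depth now 1)
Event 19 (INT 0): INT 0 arrives: push (IRQ0, PC=2), enter IRQ0 at PC=0 (depth now 2)
Event 20 (EXEC): [IRQ0] PC=0: DEC 3 -> ACC=-22
Event 21 (EXEC): [IRQ0] PC=1: DEC 4 -> ACC=-26
Event 22 (EXEC): [IRQ0] PC=2: INC 3 -> ACC=-23
Event 23 (EXEC): [IRQ0] PC=3: IRET -> resume IRQ0 at PC=2 (depth now 1)
Event 24 (EXEC): [IRQ0] PC=2: INC 3 -> ACC=-20
Event 25 (EXEC): [IRQ0] PC=3: IRET -> resume MAIN at PC=0 (depth now 0)
Event 26 (EXEC): [MAIN] PC=0: INC 4 -> ACC=-16
Event 27 (EXEC): [MAIN] PC=1: NOP
Event 28 (EXEC): [MAIN] PC=2: INC 2 -> ACC=-14
Event 29 (EXEC): [MAIN] PC=3: DEC 4 -> ACC=-18
Event 30 (EXEC): [MAIN] PC=4: DEC 3 -> ACC=-21
Event 31 (EXEC): [MAIN] PC=5: INC 4 -> ACC=-17
Event 32 (EXEC): [MAIN] PC=6: HALT

Answer: -17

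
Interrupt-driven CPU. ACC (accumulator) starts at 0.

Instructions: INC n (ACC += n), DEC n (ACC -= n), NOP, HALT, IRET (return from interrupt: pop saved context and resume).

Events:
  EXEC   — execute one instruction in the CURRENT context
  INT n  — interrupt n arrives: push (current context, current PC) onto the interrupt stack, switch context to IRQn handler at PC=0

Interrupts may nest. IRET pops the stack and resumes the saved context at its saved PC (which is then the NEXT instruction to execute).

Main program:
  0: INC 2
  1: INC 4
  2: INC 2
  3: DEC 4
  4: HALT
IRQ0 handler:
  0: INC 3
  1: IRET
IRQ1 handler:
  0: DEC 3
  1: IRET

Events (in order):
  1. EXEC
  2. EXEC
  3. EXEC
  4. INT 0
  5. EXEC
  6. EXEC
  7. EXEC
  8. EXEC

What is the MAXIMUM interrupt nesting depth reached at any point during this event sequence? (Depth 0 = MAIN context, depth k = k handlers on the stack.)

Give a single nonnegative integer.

Event 1 (EXEC): [MAIN] PC=0: INC 2 -> ACC=2 [depth=0]
Event 2 (EXEC): [MAIN] PC=1: INC 4 -> ACC=6 [depth=0]
Event 3 (EXEC): [MAIN] PC=2: INC 2 -> ACC=8 [depth=0]
Event 4 (INT 0): INT 0 arrives: push (MAIN, PC=3), enter IRQ0 at PC=0 (depth now 1) [depth=1]
Event 5 (EXEC): [IRQ0] PC=0: INC 3 -> ACC=11 [depth=1]
Event 6 (EXEC): [IRQ0] PC=1: IRET -> resume MAIN at PC=3 (depth now 0) [depth=0]
Event 7 (EXEC): [MAIN] PC=3: DEC 4 -> ACC=7 [depth=0]
Event 8 (EXEC): [MAIN] PC=4: HALT [depth=0]
Max depth observed: 1

Answer: 1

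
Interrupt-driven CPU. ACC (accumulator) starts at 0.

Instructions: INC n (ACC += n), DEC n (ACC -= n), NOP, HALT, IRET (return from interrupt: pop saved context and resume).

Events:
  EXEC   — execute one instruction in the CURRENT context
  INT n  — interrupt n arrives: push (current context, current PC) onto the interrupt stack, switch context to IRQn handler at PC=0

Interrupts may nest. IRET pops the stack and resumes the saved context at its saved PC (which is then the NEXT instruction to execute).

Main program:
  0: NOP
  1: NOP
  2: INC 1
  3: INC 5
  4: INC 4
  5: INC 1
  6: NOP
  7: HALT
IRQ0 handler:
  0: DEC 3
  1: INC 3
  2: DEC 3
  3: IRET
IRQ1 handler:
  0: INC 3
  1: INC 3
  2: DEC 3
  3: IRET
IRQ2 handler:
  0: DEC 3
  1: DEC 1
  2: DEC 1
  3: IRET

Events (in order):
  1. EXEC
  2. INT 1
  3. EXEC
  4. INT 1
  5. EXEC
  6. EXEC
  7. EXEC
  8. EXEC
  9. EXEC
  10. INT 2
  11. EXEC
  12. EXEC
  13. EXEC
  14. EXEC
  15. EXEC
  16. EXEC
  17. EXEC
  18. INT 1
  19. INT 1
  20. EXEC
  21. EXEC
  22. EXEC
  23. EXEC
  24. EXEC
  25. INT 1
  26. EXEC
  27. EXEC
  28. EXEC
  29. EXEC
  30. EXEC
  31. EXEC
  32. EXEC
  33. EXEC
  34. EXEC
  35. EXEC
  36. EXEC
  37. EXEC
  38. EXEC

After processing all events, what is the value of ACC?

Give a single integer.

Event 1 (EXEC): [MAIN] PC=0: NOP
Event 2 (INT 1): INT 1 arrives: push (MAIN, PC=1), enter IRQ1 at PC=0 (depth now 1)
Event 3 (EXEC): [IRQ1] PC=0: INC 3 -> ACC=3
Event 4 (INT 1): INT 1 arrives: push (IRQ1, PC=1), enter IRQ1 at PC=0 (depth now 2)
Event 5 (EXEC): [IRQ1] PC=0: INC 3 -> ACC=6
Event 6 (EXEC): [IRQ1] PC=1: INC 3 -> ACC=9
Event 7 (EXEC): [IRQ1] PC=2: DEC 3 -> ACC=6
Event 8 (EXEC): [IRQ1] PC=3: IRET -> resume IRQ1 at PC=1 (depth now 1)
Event 9 (EXEC): [IRQ1] PC=1: INC 3 -> ACC=9
Event 10 (INT 2): INT 2 arrives: push (IRQ1, PC=2), enter IRQ2 at PC=0 (depth now 2)
Event 11 (EXEC): [IRQ2] PC=0: DEC 3 -> ACC=6
Event 12 (EXEC): [IRQ2] PC=1: DEC 1 -> ACC=5
Event 13 (EXEC): [IRQ2] PC=2: DEC 1 -> ACC=4
Event 14 (EXEC): [IRQ2] PC=3: IRET -> resume IRQ1 at PC=2 (depth now 1)
Event 15 (EXEC): [IRQ1] PC=2: DEC 3 -> ACC=1
Event 16 (EXEC): [IRQ1] PC=3: IRET -> resume MAIN at PC=1 (depth now 0)
Event 17 (EXEC): [MAIN] PC=1: NOP
Event 18 (INT 1): INT 1 arrives: push (MAIN, PC=2), enter IRQ1 at PC=0 (depth now 1)
Event 19 (INT 1): INT 1 arrives: push (IRQ1, PC=0), enter IRQ1 at PC=0 (depth now 2)
Event 20 (EXEC): [IRQ1] PC=0: INC 3 -> ACC=4
Event 21 (EXEC): [IRQ1] PC=1: INC 3 -> ACC=7
Event 22 (EXEC): [IRQ1] PC=2: DEC 3 -> ACC=4
Event 23 (EXEC): [IRQ1] PC=3: IRET -> resume IRQ1 at PC=0 (depth now 1)
Event 24 (EXEC): [IRQ1] PC=0: INC 3 -> ACC=7
Event 25 (INT 1): INT 1 arrives: push (IRQ1, PC=1), enter IRQ1 at PC=0 (depth now 2)
Event 26 (EXEC): [IRQ1] PC=0: INC 3 -> ACC=10
Event 27 (EXEC): [IRQ1] PC=1: INC 3 -> ACC=13
Event 28 (EXEC): [IRQ1] PC=2: DEC 3 -> ACC=10
Event 29 (EXEC): [IRQ1] PC=3: IRET -> resume IRQ1 at PC=1 (depth now 1)
Event 30 (EXEC): [IRQ1] PC=1: INC 3 -> ACC=13
Event 31 (EXEC): [IRQ1] PC=2: DEC 3 -> ACC=10
Event 32 (EXEC): [IRQ1] PC=3: IRET -> resume MAIN at PC=2 (depth now 0)
Event 33 (EXEC): [MAIN] PC=2: INC 1 -> ACC=11
Event 34 (EXEC): [MAIN] PC=3: INC 5 -> ACC=16
Event 35 (EXEC): [MAIN] PC=4: INC 4 -> ACC=20
Event 36 (EXEC): [MAIN] PC=5: INC 1 -> ACC=21
Event 37 (EXEC): [MAIN] PC=6: NOP
Event 38 (EXEC): [MAIN] PC=7: HALT

Answer: 21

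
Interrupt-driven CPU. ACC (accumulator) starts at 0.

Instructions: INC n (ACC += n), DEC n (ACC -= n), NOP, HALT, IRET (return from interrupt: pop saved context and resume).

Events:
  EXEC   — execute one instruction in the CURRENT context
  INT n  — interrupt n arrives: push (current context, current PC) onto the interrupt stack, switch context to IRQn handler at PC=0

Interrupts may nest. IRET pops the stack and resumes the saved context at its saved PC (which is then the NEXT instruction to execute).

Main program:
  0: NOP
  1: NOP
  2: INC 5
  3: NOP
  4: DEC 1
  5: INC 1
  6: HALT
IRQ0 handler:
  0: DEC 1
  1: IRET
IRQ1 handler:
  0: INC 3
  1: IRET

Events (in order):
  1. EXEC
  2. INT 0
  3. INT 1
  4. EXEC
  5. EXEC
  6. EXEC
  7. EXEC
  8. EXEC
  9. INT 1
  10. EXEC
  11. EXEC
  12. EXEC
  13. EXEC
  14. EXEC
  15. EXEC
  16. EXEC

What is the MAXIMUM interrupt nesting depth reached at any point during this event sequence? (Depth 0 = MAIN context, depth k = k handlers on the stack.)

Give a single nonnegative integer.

Event 1 (EXEC): [MAIN] PC=0: NOP [depth=0]
Event 2 (INT 0): INT 0 arrives: push (MAIN, PC=1), enter IRQ0 at PC=0 (depth now 1) [depth=1]
Event 3 (INT 1): INT 1 arrives: push (IRQ0, PC=0), enter IRQ1 at PC=0 (depth now 2) [depth=2]
Event 4 (EXEC): [IRQ1] PC=0: INC 3 -> ACC=3 [depth=2]
Event 5 (EXEC): [IRQ1] PC=1: IRET -> resume IRQ0 at PC=0 (depth now 1) [depth=1]
Event 6 (EXEC): [IRQ0] PC=0: DEC 1 -> ACC=2 [depth=1]
Event 7 (EXEC): [IRQ0] PC=1: IRET -> resume MAIN at PC=1 (depth now 0) [depth=0]
Event 8 (EXEC): [MAIN] PC=1: NOP [depth=0]
Event 9 (INT 1): INT 1 arrives: push (MAIN, PC=2), enter IRQ1 at PC=0 (depth now 1) [depth=1]
Event 10 (EXEC): [IRQ1] PC=0: INC 3 -> ACC=5 [depth=1]
Event 11 (EXEC): [IRQ1] PC=1: IRET -> resume MAIN at PC=2 (depth now 0) [depth=0]
Event 12 (EXEC): [MAIN] PC=2: INC 5 -> ACC=10 [depth=0]
Event 13 (EXEC): [MAIN] PC=3: NOP [depth=0]
Event 14 (EXEC): [MAIN] PC=4: DEC 1 -> ACC=9 [depth=0]
Event 15 (EXEC): [MAIN] PC=5: INC 1 -> ACC=10 [depth=0]
Event 16 (EXEC): [MAIN] PC=6: HALT [depth=0]
Max depth observed: 2

Answer: 2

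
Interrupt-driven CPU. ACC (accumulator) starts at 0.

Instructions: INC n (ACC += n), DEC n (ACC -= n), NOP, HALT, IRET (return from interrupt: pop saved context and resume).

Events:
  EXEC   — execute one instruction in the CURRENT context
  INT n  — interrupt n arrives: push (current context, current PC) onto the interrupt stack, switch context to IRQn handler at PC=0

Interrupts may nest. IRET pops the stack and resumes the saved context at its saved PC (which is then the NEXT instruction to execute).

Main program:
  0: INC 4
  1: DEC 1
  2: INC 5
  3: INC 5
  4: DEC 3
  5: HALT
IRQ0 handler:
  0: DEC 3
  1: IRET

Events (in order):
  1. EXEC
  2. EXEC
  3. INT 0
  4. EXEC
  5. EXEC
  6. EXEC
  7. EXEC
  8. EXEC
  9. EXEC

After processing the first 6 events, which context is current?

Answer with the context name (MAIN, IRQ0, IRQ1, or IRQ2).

Event 1 (EXEC): [MAIN] PC=0: INC 4 -> ACC=4
Event 2 (EXEC): [MAIN] PC=1: DEC 1 -> ACC=3
Event 3 (INT 0): INT 0 arrives: push (MAIN, PC=2), enter IRQ0 at PC=0 (depth now 1)
Event 4 (EXEC): [IRQ0] PC=0: DEC 3 -> ACC=0
Event 5 (EXEC): [IRQ0] PC=1: IRET -> resume MAIN at PC=2 (depth now 0)
Event 6 (EXEC): [MAIN] PC=2: INC 5 -> ACC=5

Answer: MAIN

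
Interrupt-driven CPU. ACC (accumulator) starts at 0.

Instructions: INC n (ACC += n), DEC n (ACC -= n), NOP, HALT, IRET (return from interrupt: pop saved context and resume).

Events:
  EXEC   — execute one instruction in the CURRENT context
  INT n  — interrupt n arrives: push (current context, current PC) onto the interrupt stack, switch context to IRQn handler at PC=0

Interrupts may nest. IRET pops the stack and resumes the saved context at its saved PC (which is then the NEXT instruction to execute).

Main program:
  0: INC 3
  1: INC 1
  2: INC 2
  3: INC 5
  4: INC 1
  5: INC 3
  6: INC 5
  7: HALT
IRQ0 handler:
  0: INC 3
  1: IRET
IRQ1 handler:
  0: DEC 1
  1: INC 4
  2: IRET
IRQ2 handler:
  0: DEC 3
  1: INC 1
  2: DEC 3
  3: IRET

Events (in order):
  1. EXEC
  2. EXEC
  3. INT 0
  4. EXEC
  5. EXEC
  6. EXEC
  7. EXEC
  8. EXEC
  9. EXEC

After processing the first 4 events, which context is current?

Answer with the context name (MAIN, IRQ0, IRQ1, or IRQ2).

Answer: IRQ0

Derivation:
Event 1 (EXEC): [MAIN] PC=0: INC 3 -> ACC=3
Event 2 (EXEC): [MAIN] PC=1: INC 1 -> ACC=4
Event 3 (INT 0): INT 0 arrives: push (MAIN, PC=2), enter IRQ0 at PC=0 (depth now 1)
Event 4 (EXEC): [IRQ0] PC=0: INC 3 -> ACC=7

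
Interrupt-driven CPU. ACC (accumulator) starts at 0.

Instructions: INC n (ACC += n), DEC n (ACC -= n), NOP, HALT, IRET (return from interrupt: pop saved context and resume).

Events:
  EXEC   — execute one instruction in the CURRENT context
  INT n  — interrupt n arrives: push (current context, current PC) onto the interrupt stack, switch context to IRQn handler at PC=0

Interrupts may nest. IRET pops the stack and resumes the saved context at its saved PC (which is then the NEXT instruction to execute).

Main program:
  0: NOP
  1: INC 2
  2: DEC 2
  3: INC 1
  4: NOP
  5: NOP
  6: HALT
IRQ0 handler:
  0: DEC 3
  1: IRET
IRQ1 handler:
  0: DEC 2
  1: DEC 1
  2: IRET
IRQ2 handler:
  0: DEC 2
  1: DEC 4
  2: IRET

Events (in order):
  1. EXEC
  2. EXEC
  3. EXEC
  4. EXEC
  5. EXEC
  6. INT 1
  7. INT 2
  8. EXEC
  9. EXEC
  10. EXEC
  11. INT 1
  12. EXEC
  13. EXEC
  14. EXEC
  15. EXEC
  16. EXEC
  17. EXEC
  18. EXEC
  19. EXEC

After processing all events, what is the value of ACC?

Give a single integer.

Event 1 (EXEC): [MAIN] PC=0: NOP
Event 2 (EXEC): [MAIN] PC=1: INC 2 -> ACC=2
Event 3 (EXEC): [MAIN] PC=2: DEC 2 -> ACC=0
Event 4 (EXEC): [MAIN] PC=3: INC 1 -> ACC=1
Event 5 (EXEC): [MAIN] PC=4: NOP
Event 6 (INT 1): INT 1 arrives: push (MAIN, PC=5), enter IRQ1 at PC=0 (depth now 1)
Event 7 (INT 2): INT 2 arrives: push (IRQ1, PC=0), enter IRQ2 at PC=0 (depth now 2)
Event 8 (EXEC): [IRQ2] PC=0: DEC 2 -> ACC=-1
Event 9 (EXEC): [IRQ2] PC=1: DEC 4 -> ACC=-5
Event 10 (EXEC): [IRQ2] PC=2: IRET -> resume IRQ1 at PC=0 (depth now 1)
Event 11 (INT 1): INT 1 arrives: push (IRQ1, PC=0), enter IRQ1 at PC=0 (depth now 2)
Event 12 (EXEC): [IRQ1] PC=0: DEC 2 -> ACC=-7
Event 13 (EXEC): [IRQ1] PC=1: DEC 1 -> ACC=-8
Event 14 (EXEC): [IRQ1] PC=2: IRET -> resume IRQ1 at PC=0 (depth now 1)
Event 15 (EXEC): [IRQ1] PC=0: DEC 2 -> ACC=-10
Event 16 (EXEC): [IRQ1] PC=1: DEC 1 -> ACC=-11
Event 17 (EXEC): [IRQ1] PC=2: IRET -> resume MAIN at PC=5 (depth now 0)
Event 18 (EXEC): [MAIN] PC=5: NOP
Event 19 (EXEC): [MAIN] PC=6: HALT

Answer: -11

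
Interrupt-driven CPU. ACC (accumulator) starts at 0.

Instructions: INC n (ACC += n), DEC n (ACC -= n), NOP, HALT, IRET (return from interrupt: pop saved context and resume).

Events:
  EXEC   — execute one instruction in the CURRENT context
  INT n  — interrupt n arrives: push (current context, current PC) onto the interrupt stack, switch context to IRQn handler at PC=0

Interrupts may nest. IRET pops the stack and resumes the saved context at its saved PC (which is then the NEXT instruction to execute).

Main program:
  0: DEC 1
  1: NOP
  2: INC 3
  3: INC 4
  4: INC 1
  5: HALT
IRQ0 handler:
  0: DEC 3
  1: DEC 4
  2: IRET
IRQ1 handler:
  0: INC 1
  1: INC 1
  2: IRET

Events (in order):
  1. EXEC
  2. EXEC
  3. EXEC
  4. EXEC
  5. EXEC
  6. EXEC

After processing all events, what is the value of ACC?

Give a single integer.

Answer: 7

Derivation:
Event 1 (EXEC): [MAIN] PC=0: DEC 1 -> ACC=-1
Event 2 (EXEC): [MAIN] PC=1: NOP
Event 3 (EXEC): [MAIN] PC=2: INC 3 -> ACC=2
Event 4 (EXEC): [MAIN] PC=3: INC 4 -> ACC=6
Event 5 (EXEC): [MAIN] PC=4: INC 1 -> ACC=7
Event 6 (EXEC): [MAIN] PC=5: HALT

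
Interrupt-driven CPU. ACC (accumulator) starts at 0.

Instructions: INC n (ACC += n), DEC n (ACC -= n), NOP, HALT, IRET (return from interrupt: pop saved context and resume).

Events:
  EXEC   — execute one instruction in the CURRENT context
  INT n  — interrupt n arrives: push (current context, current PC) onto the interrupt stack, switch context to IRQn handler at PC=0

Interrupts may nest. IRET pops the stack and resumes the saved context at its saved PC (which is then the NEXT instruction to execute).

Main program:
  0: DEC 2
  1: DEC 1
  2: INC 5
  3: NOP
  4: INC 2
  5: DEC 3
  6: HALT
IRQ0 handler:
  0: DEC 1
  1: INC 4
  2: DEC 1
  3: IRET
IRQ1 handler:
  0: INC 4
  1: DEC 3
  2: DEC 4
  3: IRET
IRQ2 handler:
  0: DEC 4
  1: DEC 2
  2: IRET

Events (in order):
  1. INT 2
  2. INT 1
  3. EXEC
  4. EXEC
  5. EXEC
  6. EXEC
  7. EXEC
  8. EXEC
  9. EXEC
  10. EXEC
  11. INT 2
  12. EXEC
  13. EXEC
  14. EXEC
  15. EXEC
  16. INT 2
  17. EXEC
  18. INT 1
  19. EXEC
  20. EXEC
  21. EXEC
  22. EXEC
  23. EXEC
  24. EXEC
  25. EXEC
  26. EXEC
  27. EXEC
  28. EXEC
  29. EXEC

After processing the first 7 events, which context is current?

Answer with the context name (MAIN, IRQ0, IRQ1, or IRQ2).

Answer: IRQ2

Derivation:
Event 1 (INT 2): INT 2 arrives: push (MAIN, PC=0), enter IRQ2 at PC=0 (depth now 1)
Event 2 (INT 1): INT 1 arrives: push (IRQ2, PC=0), enter IRQ1 at PC=0 (depth now 2)
Event 3 (EXEC): [IRQ1] PC=0: INC 4 -> ACC=4
Event 4 (EXEC): [IRQ1] PC=1: DEC 3 -> ACC=1
Event 5 (EXEC): [IRQ1] PC=2: DEC 4 -> ACC=-3
Event 6 (EXEC): [IRQ1] PC=3: IRET -> resume IRQ2 at PC=0 (depth now 1)
Event 7 (EXEC): [IRQ2] PC=0: DEC 4 -> ACC=-7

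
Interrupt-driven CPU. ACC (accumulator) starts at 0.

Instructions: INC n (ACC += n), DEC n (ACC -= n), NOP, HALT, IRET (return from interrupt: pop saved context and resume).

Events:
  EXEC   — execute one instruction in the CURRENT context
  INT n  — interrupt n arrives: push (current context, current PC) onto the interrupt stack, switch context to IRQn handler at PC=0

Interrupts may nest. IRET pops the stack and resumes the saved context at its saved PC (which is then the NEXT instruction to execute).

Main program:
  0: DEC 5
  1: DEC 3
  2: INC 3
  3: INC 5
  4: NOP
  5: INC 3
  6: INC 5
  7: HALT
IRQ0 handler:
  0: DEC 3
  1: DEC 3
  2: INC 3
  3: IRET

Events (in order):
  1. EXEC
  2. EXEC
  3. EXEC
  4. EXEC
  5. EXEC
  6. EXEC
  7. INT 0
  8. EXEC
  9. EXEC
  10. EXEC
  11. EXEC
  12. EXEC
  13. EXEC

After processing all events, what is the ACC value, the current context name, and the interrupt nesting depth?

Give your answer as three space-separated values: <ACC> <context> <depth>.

Answer: 5 MAIN 0

Derivation:
Event 1 (EXEC): [MAIN] PC=0: DEC 5 -> ACC=-5
Event 2 (EXEC): [MAIN] PC=1: DEC 3 -> ACC=-8
Event 3 (EXEC): [MAIN] PC=2: INC 3 -> ACC=-5
Event 4 (EXEC): [MAIN] PC=3: INC 5 -> ACC=0
Event 5 (EXEC): [MAIN] PC=4: NOP
Event 6 (EXEC): [MAIN] PC=5: INC 3 -> ACC=3
Event 7 (INT 0): INT 0 arrives: push (MAIN, PC=6), enter IRQ0 at PC=0 (depth now 1)
Event 8 (EXEC): [IRQ0] PC=0: DEC 3 -> ACC=0
Event 9 (EXEC): [IRQ0] PC=1: DEC 3 -> ACC=-3
Event 10 (EXEC): [IRQ0] PC=2: INC 3 -> ACC=0
Event 11 (EXEC): [IRQ0] PC=3: IRET -> resume MAIN at PC=6 (depth now 0)
Event 12 (EXEC): [MAIN] PC=6: INC 5 -> ACC=5
Event 13 (EXEC): [MAIN] PC=7: HALT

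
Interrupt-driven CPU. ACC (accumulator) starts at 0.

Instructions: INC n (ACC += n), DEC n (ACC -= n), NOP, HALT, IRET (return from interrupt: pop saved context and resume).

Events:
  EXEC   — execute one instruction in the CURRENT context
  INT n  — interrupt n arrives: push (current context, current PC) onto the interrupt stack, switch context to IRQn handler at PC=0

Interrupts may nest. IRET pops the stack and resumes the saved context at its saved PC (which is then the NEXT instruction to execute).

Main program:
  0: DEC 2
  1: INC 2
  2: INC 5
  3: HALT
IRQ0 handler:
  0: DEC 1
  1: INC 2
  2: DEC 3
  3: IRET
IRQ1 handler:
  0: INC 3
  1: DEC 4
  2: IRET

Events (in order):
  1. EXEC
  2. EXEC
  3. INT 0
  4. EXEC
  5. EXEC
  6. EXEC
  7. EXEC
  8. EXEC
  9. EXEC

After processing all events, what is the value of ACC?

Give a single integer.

Answer: 3

Derivation:
Event 1 (EXEC): [MAIN] PC=0: DEC 2 -> ACC=-2
Event 2 (EXEC): [MAIN] PC=1: INC 2 -> ACC=0
Event 3 (INT 0): INT 0 arrives: push (MAIN, PC=2), enter IRQ0 at PC=0 (depth now 1)
Event 4 (EXEC): [IRQ0] PC=0: DEC 1 -> ACC=-1
Event 5 (EXEC): [IRQ0] PC=1: INC 2 -> ACC=1
Event 6 (EXEC): [IRQ0] PC=2: DEC 3 -> ACC=-2
Event 7 (EXEC): [IRQ0] PC=3: IRET -> resume MAIN at PC=2 (depth now 0)
Event 8 (EXEC): [MAIN] PC=2: INC 5 -> ACC=3
Event 9 (EXEC): [MAIN] PC=3: HALT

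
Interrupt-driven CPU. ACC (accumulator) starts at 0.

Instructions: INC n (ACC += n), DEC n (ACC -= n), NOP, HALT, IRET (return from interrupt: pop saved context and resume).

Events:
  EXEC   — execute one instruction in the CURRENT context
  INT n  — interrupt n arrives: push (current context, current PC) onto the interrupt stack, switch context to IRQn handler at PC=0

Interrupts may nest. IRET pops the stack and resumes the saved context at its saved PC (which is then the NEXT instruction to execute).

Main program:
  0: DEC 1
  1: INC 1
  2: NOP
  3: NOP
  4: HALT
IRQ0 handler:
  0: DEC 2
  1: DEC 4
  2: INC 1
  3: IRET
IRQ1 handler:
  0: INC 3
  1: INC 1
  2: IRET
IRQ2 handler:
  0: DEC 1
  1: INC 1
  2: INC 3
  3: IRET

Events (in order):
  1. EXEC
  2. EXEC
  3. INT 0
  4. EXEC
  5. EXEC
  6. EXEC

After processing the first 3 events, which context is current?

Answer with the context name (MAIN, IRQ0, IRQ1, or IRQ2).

Answer: IRQ0

Derivation:
Event 1 (EXEC): [MAIN] PC=0: DEC 1 -> ACC=-1
Event 2 (EXEC): [MAIN] PC=1: INC 1 -> ACC=0
Event 3 (INT 0): INT 0 arrives: push (MAIN, PC=2), enter IRQ0 at PC=0 (depth now 1)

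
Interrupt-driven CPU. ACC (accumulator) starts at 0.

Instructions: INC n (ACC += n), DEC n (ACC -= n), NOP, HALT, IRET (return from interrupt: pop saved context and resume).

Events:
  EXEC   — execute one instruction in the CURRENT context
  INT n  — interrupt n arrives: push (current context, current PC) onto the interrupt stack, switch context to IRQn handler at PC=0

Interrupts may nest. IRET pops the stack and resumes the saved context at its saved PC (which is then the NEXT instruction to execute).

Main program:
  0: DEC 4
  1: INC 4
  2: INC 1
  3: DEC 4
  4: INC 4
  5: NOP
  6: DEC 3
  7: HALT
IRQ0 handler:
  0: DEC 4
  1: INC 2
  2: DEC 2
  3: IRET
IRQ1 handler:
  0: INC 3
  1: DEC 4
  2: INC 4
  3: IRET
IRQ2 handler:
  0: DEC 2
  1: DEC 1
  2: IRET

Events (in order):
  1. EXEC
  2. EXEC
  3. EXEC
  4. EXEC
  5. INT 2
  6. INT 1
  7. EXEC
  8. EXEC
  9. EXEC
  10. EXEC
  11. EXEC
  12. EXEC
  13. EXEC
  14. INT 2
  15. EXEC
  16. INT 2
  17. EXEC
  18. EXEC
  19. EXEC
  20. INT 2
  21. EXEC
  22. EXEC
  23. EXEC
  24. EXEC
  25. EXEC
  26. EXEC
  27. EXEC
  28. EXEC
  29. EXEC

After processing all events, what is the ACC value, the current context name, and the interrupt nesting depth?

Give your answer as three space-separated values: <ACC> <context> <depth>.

Answer: -11 MAIN 0

Derivation:
Event 1 (EXEC): [MAIN] PC=0: DEC 4 -> ACC=-4
Event 2 (EXEC): [MAIN] PC=1: INC 4 -> ACC=0
Event 3 (EXEC): [MAIN] PC=2: INC 1 -> ACC=1
Event 4 (EXEC): [MAIN] PC=3: DEC 4 -> ACC=-3
Event 5 (INT 2): INT 2 arrives: push (MAIN, PC=4), enter IRQ2 at PC=0 (depth now 1)
Event 6 (INT 1): INT 1 arrives: push (IRQ2, PC=0), enter IRQ1 at PC=0 (depth now 2)
Event 7 (EXEC): [IRQ1] PC=0: INC 3 -> ACC=0
Event 8 (EXEC): [IRQ1] PC=1: DEC 4 -> ACC=-4
Event 9 (EXEC): [IRQ1] PC=2: INC 4 -> ACC=0
Event 10 (EXEC): [IRQ1] PC=3: IRET -> resume IRQ2 at PC=0 (depth now 1)
Event 11 (EXEC): [IRQ2] PC=0: DEC 2 -> ACC=-2
Event 12 (EXEC): [IRQ2] PC=1: DEC 1 -> ACC=-3
Event 13 (EXEC): [IRQ2] PC=2: IRET -> resume MAIN at PC=4 (depth now 0)
Event 14 (INT 2): INT 2 arrives: push (MAIN, PC=4), enter IRQ2 at PC=0 (depth now 1)
Event 15 (EXEC): [IRQ2] PC=0: DEC 2 -> ACC=-5
Event 16 (INT 2): INT 2 arrives: push (IRQ2, PC=1), enter IRQ2 at PC=0 (depth now 2)
Event 17 (EXEC): [IRQ2] PC=0: DEC 2 -> ACC=-7
Event 18 (EXEC): [IRQ2] PC=1: DEC 1 -> ACC=-8
Event 19 (EXEC): [IRQ2] PC=2: IRET -> resume IRQ2 at PC=1 (depth now 1)
Event 20 (INT 2): INT 2 arrives: push (IRQ2, PC=1), enter IRQ2 at PC=0 (depth now 2)
Event 21 (EXEC): [IRQ2] PC=0: DEC 2 -> ACC=-10
Event 22 (EXEC): [IRQ2] PC=1: DEC 1 -> ACC=-11
Event 23 (EXEC): [IRQ2] PC=2: IRET -> resume IRQ2 at PC=1 (depth now 1)
Event 24 (EXEC): [IRQ2] PC=1: DEC 1 -> ACC=-12
Event 25 (EXEC): [IRQ2] PC=2: IRET -> resume MAIN at PC=4 (depth now 0)
Event 26 (EXEC): [MAIN] PC=4: INC 4 -> ACC=-8
Event 27 (EXEC): [MAIN] PC=5: NOP
Event 28 (EXEC): [MAIN] PC=6: DEC 3 -> ACC=-11
Event 29 (EXEC): [MAIN] PC=7: HALT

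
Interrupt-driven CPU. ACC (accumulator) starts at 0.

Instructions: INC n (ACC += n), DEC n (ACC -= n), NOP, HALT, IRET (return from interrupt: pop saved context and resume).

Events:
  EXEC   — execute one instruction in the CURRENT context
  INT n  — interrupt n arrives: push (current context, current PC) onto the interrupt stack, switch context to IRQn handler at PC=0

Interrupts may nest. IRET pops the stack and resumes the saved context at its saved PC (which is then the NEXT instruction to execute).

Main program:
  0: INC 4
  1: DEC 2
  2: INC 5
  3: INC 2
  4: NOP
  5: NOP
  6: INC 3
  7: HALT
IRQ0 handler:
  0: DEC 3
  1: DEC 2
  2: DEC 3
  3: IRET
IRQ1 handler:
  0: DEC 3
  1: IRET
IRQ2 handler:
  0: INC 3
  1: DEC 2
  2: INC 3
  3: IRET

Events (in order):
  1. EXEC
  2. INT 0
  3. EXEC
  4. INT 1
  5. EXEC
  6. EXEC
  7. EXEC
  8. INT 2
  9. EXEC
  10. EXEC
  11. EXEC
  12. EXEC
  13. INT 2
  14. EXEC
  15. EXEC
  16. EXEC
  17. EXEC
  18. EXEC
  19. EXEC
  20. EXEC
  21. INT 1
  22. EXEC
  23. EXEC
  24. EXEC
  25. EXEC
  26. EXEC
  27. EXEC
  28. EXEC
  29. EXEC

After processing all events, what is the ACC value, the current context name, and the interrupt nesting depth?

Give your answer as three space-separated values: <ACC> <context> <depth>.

Event 1 (EXEC): [MAIN] PC=0: INC 4 -> ACC=4
Event 2 (INT 0): INT 0 arrives: push (MAIN, PC=1), enter IRQ0 at PC=0 (depth now 1)
Event 3 (EXEC): [IRQ0] PC=0: DEC 3 -> ACC=1
Event 4 (INT 1): INT 1 arrives: push (IRQ0, PC=1), enter IRQ1 at PC=0 (depth now 2)
Event 5 (EXEC): [IRQ1] PC=0: DEC 3 -> ACC=-2
Event 6 (EXEC): [IRQ1] PC=1: IRET -> resume IRQ0 at PC=1 (depth now 1)
Event 7 (EXEC): [IRQ0] PC=1: DEC 2 -> ACC=-4
Event 8 (INT 2): INT 2 arrives: push (IRQ0, PC=2), enter IRQ2 at PC=0 (depth now 2)
Event 9 (EXEC): [IRQ2] PC=0: INC 3 -> ACC=-1
Event 10 (EXEC): [IRQ2] PC=1: DEC 2 -> ACC=-3
Event 11 (EXEC): [IRQ2] PC=2: INC 3 -> ACC=0
Event 12 (EXEC): [IRQ2] PC=3: IRET -> resume IRQ0 at PC=2 (depth now 1)
Event 13 (INT 2): INT 2 arrives: push (IRQ0, PC=2), enter IRQ2 at PC=0 (depth now 2)
Event 14 (EXEC): [IRQ2] PC=0: INC 3 -> ACC=3
Event 15 (EXEC): [IRQ2] PC=1: DEC 2 -> ACC=1
Event 16 (EXEC): [IRQ2] PC=2: INC 3 -> ACC=4
Event 17 (EXEC): [IRQ2] PC=3: IRET -> resume IRQ0 at PC=2 (depth now 1)
Event 18 (EXEC): [IRQ0] PC=2: DEC 3 -> ACC=1
Event 19 (EXEC): [IRQ0] PC=3: IRET -> resume MAIN at PC=1 (depth now 0)
Event 20 (EXEC): [MAIN] PC=1: DEC 2 -> ACC=-1
Event 21 (INT 1): INT 1 arrives: push (MAIN, PC=2), enter IRQ1 at PC=0 (depth now 1)
Event 22 (EXEC): [IRQ1] PC=0: DEC 3 -> ACC=-4
Event 23 (EXEC): [IRQ1] PC=1: IRET -> resume MAIN at PC=2 (depth now 0)
Event 24 (EXEC): [MAIN] PC=2: INC 5 -> ACC=1
Event 25 (EXEC): [MAIN] PC=3: INC 2 -> ACC=3
Event 26 (EXEC): [MAIN] PC=4: NOP
Event 27 (EXEC): [MAIN] PC=5: NOP
Event 28 (EXEC): [MAIN] PC=6: INC 3 -> ACC=6
Event 29 (EXEC): [MAIN] PC=7: HALT

Answer: 6 MAIN 0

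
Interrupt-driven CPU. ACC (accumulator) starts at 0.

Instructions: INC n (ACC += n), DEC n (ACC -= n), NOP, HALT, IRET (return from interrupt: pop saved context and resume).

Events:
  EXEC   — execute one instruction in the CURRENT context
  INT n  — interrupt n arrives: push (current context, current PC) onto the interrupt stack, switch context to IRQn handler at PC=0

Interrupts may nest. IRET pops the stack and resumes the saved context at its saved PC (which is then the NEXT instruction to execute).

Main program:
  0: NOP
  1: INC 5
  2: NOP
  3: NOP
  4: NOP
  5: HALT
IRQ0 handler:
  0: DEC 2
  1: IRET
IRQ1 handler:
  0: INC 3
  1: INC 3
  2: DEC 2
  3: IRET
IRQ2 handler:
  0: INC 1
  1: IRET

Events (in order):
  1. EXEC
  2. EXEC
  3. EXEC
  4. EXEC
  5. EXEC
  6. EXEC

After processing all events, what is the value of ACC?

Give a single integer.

Event 1 (EXEC): [MAIN] PC=0: NOP
Event 2 (EXEC): [MAIN] PC=1: INC 5 -> ACC=5
Event 3 (EXEC): [MAIN] PC=2: NOP
Event 4 (EXEC): [MAIN] PC=3: NOP
Event 5 (EXEC): [MAIN] PC=4: NOP
Event 6 (EXEC): [MAIN] PC=5: HALT

Answer: 5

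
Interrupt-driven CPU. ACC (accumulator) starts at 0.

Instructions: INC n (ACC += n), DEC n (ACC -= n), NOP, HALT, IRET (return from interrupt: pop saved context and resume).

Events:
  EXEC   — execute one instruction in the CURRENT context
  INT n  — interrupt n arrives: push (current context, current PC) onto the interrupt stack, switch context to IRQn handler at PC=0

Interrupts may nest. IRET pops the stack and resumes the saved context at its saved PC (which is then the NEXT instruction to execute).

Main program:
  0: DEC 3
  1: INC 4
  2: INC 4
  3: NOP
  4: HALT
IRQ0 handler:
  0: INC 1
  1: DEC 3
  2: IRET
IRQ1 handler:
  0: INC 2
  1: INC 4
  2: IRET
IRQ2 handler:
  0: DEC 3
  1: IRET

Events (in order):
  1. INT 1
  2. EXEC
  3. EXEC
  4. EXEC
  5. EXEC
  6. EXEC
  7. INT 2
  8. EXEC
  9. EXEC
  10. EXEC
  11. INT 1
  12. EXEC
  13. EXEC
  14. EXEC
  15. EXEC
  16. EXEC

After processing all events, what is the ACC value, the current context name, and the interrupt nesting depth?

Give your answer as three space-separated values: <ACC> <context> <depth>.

Event 1 (INT 1): INT 1 arrives: push (MAIN, PC=0), enter IRQ1 at PC=0 (depth now 1)
Event 2 (EXEC): [IRQ1] PC=0: INC 2 -> ACC=2
Event 3 (EXEC): [IRQ1] PC=1: INC 4 -> ACC=6
Event 4 (EXEC): [IRQ1] PC=2: IRET -> resume MAIN at PC=0 (depth now 0)
Event 5 (EXEC): [MAIN] PC=0: DEC 3 -> ACC=3
Event 6 (EXEC): [MAIN] PC=1: INC 4 -> ACC=7
Event 7 (INT 2): INT 2 arrives: push (MAIN, PC=2), enter IRQ2 at PC=0 (depth now 1)
Event 8 (EXEC): [IRQ2] PC=0: DEC 3 -> ACC=4
Event 9 (EXEC): [IRQ2] PC=1: IRET -> resume MAIN at PC=2 (depth now 0)
Event 10 (EXEC): [MAIN] PC=2: INC 4 -> ACC=8
Event 11 (INT 1): INT 1 arrives: push (MAIN, PC=3), enter IRQ1 at PC=0 (depth now 1)
Event 12 (EXEC): [IRQ1] PC=0: INC 2 -> ACC=10
Event 13 (EXEC): [IRQ1] PC=1: INC 4 -> ACC=14
Event 14 (EXEC): [IRQ1] PC=2: IRET -> resume MAIN at PC=3 (depth now 0)
Event 15 (EXEC): [MAIN] PC=3: NOP
Event 16 (EXEC): [MAIN] PC=4: HALT

Answer: 14 MAIN 0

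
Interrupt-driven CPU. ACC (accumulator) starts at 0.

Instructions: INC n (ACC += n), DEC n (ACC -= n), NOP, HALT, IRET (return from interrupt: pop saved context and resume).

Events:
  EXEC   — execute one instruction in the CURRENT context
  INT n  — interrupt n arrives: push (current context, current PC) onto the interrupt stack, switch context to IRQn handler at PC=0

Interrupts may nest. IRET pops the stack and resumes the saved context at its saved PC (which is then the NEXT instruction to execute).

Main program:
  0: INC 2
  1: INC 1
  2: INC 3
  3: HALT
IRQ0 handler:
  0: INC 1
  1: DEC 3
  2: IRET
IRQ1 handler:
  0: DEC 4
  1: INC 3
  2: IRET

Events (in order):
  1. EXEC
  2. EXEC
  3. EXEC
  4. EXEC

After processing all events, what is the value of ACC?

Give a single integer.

Answer: 6

Derivation:
Event 1 (EXEC): [MAIN] PC=0: INC 2 -> ACC=2
Event 2 (EXEC): [MAIN] PC=1: INC 1 -> ACC=3
Event 3 (EXEC): [MAIN] PC=2: INC 3 -> ACC=6
Event 4 (EXEC): [MAIN] PC=3: HALT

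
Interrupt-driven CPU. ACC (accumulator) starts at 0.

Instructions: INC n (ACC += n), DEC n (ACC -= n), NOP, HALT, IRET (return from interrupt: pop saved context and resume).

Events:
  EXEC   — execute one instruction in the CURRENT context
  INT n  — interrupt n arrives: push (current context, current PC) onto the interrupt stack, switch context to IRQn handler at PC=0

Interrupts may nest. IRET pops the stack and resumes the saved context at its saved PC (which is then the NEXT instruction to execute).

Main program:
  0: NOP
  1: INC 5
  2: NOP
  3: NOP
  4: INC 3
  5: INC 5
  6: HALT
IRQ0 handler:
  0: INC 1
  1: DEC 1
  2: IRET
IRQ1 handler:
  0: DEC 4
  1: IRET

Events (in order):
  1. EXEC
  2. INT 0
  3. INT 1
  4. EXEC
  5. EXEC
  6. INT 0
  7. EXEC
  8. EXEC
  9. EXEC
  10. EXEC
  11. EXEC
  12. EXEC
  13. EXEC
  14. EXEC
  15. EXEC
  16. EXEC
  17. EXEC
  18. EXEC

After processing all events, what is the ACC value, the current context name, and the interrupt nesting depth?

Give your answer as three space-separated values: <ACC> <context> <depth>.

Answer: 9 MAIN 0

Derivation:
Event 1 (EXEC): [MAIN] PC=0: NOP
Event 2 (INT 0): INT 0 arrives: push (MAIN, PC=1), enter IRQ0 at PC=0 (depth now 1)
Event 3 (INT 1): INT 1 arrives: push (IRQ0, PC=0), enter IRQ1 at PC=0 (depth now 2)
Event 4 (EXEC): [IRQ1] PC=0: DEC 4 -> ACC=-4
Event 5 (EXEC): [IRQ1] PC=1: IRET -> resume IRQ0 at PC=0 (depth now 1)
Event 6 (INT 0): INT 0 arrives: push (IRQ0, PC=0), enter IRQ0 at PC=0 (depth now 2)
Event 7 (EXEC): [IRQ0] PC=0: INC 1 -> ACC=-3
Event 8 (EXEC): [IRQ0] PC=1: DEC 1 -> ACC=-4
Event 9 (EXEC): [IRQ0] PC=2: IRET -> resume IRQ0 at PC=0 (depth now 1)
Event 10 (EXEC): [IRQ0] PC=0: INC 1 -> ACC=-3
Event 11 (EXEC): [IRQ0] PC=1: DEC 1 -> ACC=-4
Event 12 (EXEC): [IRQ0] PC=2: IRET -> resume MAIN at PC=1 (depth now 0)
Event 13 (EXEC): [MAIN] PC=1: INC 5 -> ACC=1
Event 14 (EXEC): [MAIN] PC=2: NOP
Event 15 (EXEC): [MAIN] PC=3: NOP
Event 16 (EXEC): [MAIN] PC=4: INC 3 -> ACC=4
Event 17 (EXEC): [MAIN] PC=5: INC 5 -> ACC=9
Event 18 (EXEC): [MAIN] PC=6: HALT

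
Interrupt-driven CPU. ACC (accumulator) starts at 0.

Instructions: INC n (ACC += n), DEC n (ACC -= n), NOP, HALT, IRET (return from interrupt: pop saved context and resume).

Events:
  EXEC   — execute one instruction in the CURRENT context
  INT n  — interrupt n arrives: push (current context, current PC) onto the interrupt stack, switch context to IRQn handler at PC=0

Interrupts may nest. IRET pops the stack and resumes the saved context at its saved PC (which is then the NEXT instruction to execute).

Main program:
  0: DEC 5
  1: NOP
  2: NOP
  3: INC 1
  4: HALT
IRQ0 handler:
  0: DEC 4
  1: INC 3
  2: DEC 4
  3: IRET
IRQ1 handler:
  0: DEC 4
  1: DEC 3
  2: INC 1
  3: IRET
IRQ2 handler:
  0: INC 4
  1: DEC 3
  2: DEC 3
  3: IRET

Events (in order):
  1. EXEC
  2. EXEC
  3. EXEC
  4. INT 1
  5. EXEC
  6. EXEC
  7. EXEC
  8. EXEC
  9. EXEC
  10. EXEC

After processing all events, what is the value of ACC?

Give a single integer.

Event 1 (EXEC): [MAIN] PC=0: DEC 5 -> ACC=-5
Event 2 (EXEC): [MAIN] PC=1: NOP
Event 3 (EXEC): [MAIN] PC=2: NOP
Event 4 (INT 1): INT 1 arrives: push (MAIN, PC=3), enter IRQ1 at PC=0 (depth now 1)
Event 5 (EXEC): [IRQ1] PC=0: DEC 4 -> ACC=-9
Event 6 (EXEC): [IRQ1] PC=1: DEC 3 -> ACC=-12
Event 7 (EXEC): [IRQ1] PC=2: INC 1 -> ACC=-11
Event 8 (EXEC): [IRQ1] PC=3: IRET -> resume MAIN at PC=3 (depth now 0)
Event 9 (EXEC): [MAIN] PC=3: INC 1 -> ACC=-10
Event 10 (EXEC): [MAIN] PC=4: HALT

Answer: -10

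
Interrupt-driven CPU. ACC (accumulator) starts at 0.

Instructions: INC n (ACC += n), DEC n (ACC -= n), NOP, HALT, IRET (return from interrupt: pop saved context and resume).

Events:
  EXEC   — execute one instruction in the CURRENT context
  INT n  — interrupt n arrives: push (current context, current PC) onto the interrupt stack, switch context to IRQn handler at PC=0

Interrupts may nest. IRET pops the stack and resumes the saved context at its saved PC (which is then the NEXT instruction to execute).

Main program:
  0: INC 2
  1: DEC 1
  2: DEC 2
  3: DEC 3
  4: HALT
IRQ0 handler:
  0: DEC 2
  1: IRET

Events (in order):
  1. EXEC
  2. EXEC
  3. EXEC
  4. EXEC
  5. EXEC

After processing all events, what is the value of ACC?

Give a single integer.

Answer: -4

Derivation:
Event 1 (EXEC): [MAIN] PC=0: INC 2 -> ACC=2
Event 2 (EXEC): [MAIN] PC=1: DEC 1 -> ACC=1
Event 3 (EXEC): [MAIN] PC=2: DEC 2 -> ACC=-1
Event 4 (EXEC): [MAIN] PC=3: DEC 3 -> ACC=-4
Event 5 (EXEC): [MAIN] PC=4: HALT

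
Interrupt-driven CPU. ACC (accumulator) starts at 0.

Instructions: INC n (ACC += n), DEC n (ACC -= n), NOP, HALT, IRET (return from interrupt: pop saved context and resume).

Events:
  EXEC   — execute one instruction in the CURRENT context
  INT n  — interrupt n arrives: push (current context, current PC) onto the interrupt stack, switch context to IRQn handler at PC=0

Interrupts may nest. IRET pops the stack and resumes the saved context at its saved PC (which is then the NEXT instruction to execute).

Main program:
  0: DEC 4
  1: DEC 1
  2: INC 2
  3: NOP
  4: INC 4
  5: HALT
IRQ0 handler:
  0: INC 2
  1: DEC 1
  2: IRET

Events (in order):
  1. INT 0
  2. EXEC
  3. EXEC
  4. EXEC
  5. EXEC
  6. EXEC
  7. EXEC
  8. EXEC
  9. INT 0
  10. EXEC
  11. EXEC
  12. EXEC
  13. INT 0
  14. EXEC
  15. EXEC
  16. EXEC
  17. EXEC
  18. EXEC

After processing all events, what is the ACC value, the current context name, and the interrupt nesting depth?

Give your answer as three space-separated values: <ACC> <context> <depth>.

Answer: 4 MAIN 0

Derivation:
Event 1 (INT 0): INT 0 arrives: push (MAIN, PC=0), enter IRQ0 at PC=0 (depth now 1)
Event 2 (EXEC): [IRQ0] PC=0: INC 2 -> ACC=2
Event 3 (EXEC): [IRQ0] PC=1: DEC 1 -> ACC=1
Event 4 (EXEC): [IRQ0] PC=2: IRET -> resume MAIN at PC=0 (depth now 0)
Event 5 (EXEC): [MAIN] PC=0: DEC 4 -> ACC=-3
Event 6 (EXEC): [MAIN] PC=1: DEC 1 -> ACC=-4
Event 7 (EXEC): [MAIN] PC=2: INC 2 -> ACC=-2
Event 8 (EXEC): [MAIN] PC=3: NOP
Event 9 (INT 0): INT 0 arrives: push (MAIN, PC=4), enter IRQ0 at PC=0 (depth now 1)
Event 10 (EXEC): [IRQ0] PC=0: INC 2 -> ACC=0
Event 11 (EXEC): [IRQ0] PC=1: DEC 1 -> ACC=-1
Event 12 (EXEC): [IRQ0] PC=2: IRET -> resume MAIN at PC=4 (depth now 0)
Event 13 (INT 0): INT 0 arrives: push (MAIN, PC=4), enter IRQ0 at PC=0 (depth now 1)
Event 14 (EXEC): [IRQ0] PC=0: INC 2 -> ACC=1
Event 15 (EXEC): [IRQ0] PC=1: DEC 1 -> ACC=0
Event 16 (EXEC): [IRQ0] PC=2: IRET -> resume MAIN at PC=4 (depth now 0)
Event 17 (EXEC): [MAIN] PC=4: INC 4 -> ACC=4
Event 18 (EXEC): [MAIN] PC=5: HALT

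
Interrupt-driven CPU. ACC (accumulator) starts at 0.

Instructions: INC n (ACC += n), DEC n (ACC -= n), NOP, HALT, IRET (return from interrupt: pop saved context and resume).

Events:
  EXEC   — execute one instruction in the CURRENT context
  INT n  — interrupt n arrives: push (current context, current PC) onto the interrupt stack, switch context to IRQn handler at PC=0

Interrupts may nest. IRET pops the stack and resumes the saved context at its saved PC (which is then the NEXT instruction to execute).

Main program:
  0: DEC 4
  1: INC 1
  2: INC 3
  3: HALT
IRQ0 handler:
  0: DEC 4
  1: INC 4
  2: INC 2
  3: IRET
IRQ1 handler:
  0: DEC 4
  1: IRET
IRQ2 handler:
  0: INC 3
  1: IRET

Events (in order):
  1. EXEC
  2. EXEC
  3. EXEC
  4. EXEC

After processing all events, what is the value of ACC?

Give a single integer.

Answer: 0

Derivation:
Event 1 (EXEC): [MAIN] PC=0: DEC 4 -> ACC=-4
Event 2 (EXEC): [MAIN] PC=1: INC 1 -> ACC=-3
Event 3 (EXEC): [MAIN] PC=2: INC 3 -> ACC=0
Event 4 (EXEC): [MAIN] PC=3: HALT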